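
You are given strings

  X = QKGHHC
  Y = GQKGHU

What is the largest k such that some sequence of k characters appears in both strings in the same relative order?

4

Taking Q [1,2]; then K [2,3]; then G [3,4]; then H [4,5] gives a common subsequence of length 4, and the DP table's final entry dp[6][6] is also 4, so no common subsequence is longer.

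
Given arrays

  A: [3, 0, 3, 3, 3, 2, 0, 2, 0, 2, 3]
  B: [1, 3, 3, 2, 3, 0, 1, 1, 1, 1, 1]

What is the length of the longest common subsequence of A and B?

Let dp[i][j] be the LCS length of the first i values of A and the first j values of B. dp[i][j] = dp[i-1][j-1]+1 when the i-th and j-th values match, else max(dp[i-1][j], dp[i][j-1]).
    ·  1  3  3  2  3  0  1  1  1  1  1
 ·  0  0  0  0  0  0  0  0  0  0  0  0
 3  0  0  1  1  1  1  1  1  1  1  1  1
 0  0  0  1  1  1  1  2  2  2  2  2  2
 3  0  0  1  2  2  2  2  2  2  2  2  2
 3  0  0  1  2  2  3  3  3  3  3  3  3
 3  0  0  1  2  2  3  3  3  3  3  3  3
 2  0  0  1  2  3  3  3  3  3  3  3  3
 0  0  0  1  2  3  3  4  4  4  4  4  4
 2  0  0  1  2  3  3  4  4  4  4  4  4
 0  0  0  1  2  3  3  4  4  4  4  4  4
 2  0  0  1  2  3  3  4  4  4  4  4  4
 3  0  0  1  2  3  4  4  4  4  4  4  4
dp[11][11] = 4. One LCS (by backtracking along matches): 3, 3, 3, 0.

4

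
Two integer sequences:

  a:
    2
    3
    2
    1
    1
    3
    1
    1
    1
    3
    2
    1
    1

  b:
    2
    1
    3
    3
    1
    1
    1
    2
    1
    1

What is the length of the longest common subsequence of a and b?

9

Match 2 [1,1], 3 [2,3], 3 [6,4], 1 [7,5], 1 [8,6], 1 [9,7], 2 [11,8], 1 [12,9], 1 [13,10] — 9 values in the same relative order in both. Since dp[13][10] = 9, nothing longer is possible.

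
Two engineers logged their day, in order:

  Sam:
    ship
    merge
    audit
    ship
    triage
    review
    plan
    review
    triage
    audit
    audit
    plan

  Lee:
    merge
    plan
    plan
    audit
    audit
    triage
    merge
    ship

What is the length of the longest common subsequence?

Taking merge at Sam[2]=Lee[1], then plan at Sam[7]=Lee[3], then audit at Sam[10]=Lee[4], then audit at Sam[11]=Lee[5] gives a common subsequence of length 4. Since dp[12][8] = 4, nothing longer is possible.

4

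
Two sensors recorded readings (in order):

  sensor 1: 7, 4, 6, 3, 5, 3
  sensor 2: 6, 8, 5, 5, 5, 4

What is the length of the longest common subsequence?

2

Taking 6 at sensor 1[3]=sensor 2[1]; then 5 at sensor 1[5]=sensor 2[5] gives a common subsequence of length 2. Since dp[6][6] = 2, nothing longer is possible.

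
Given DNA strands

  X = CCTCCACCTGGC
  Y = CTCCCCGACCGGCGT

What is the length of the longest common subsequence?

Taking C [1,3], then C [2,4], then C [4,5], then C [5,6], then A [6,8], then C [7,9], then C [8,10], then G [10,11], then G [11,12], then C [12,13] gives a common subsequence of length 10. The LCS DP gives dp[12][15] = 10, so this is optimal.

10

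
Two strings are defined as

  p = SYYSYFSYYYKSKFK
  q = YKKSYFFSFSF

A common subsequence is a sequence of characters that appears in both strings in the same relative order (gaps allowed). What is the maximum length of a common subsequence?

Pick Y [2,1] → S [4,4] → Y [5,5] → F [6,7] → S [7,8] → S [12,10] → F [14,11]; all 7 characters appear in both, in order, and the DP table's final entry dp[15][11] is also 7, so no common subsequence is longer.

7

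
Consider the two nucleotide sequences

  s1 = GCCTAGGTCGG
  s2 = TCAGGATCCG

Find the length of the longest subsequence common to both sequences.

7

Let dp[i][j] be the LCS length of the first i bases of s1 and the first j bases of s2. dp[i][j] = dp[i-1][j-1]+1 when the i-th and j-th bases match, else max(dp[i-1][j], dp[i][j-1]).
    ·  T  C  A  G  G  A  T  C  C  G
 ·  0  0  0  0  0  0  0  0  0  0  0
 G  0  0  0  0  1  1  1  1  1  1  1
 C  0  0  1  1  1  1  1  1  2  2  2
 C  0  0  1  1  1  1  1  1  2  3  3
 T  0  1  1  1  1  1  1  2  2  3  3
 A  0  1  1  2  2  2  2  2  2  3  3
 G  0  1  1  2  3  3  3  3  3  3  4
 G  0  1  1  2  3  4  4  4  4  4  4
 T  0  1  1  2  3  4  4  5  5  5  5
 C  0  1  2  2  3  4  4  5  6  6  6
 G  0  1  2  2  3  4  4  5  6  6  7
 G  0  1  2  2  3  4  4  5  6  6  7
dp[11][10] = 7. One LCS (by backtracking along matches): CAGGTCG.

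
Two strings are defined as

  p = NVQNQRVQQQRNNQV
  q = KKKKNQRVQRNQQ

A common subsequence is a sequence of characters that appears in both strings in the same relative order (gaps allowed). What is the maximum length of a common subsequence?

Match N [4,5], then Q [5,6], then R [6,7], then V [7,8], then Q [10,9], then R [11,10], then N [12,11], then Q [14,13] — 8 characters in the same relative order in both, and the DP table's final entry dp[15][13] is also 8, so no common subsequence is longer.

8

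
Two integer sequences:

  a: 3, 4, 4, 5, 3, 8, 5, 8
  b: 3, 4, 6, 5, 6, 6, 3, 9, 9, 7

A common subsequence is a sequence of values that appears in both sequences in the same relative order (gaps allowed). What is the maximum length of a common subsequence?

Taking 3 (a #1, b #1), then 4 (a #2, b #2), then 5 (a #4, b #4), then 3 (a #5, b #7) gives a common subsequence of length 4, and the DP table's final entry dp[8][10] is also 4, so no common subsequence is longer.

4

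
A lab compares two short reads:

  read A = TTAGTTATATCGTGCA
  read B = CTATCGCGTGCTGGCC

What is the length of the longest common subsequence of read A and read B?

8

Pick T [1,2], T [2,4], G [4,8], T [5,9], T [10,12], G [12,13], G [14,14], C [15,16]; all 8 bases appear in both, in order, and the DP table's final entry dp[16][16] is also 8, so no common subsequence is longer.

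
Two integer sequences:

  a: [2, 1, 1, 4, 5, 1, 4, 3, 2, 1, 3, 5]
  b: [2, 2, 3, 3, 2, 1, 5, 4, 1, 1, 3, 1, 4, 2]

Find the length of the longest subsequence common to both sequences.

6

Pick 2 (a #1, b #5), then 1 (a #2, b #9), then 1 (a #3, b #10), then 1 (a #6, b #12), then 4 (a #7, b #13), then 2 (a #9, b #14); all 6 values appear in both, in order, and the DP table's final entry dp[12][14] is also 6, so no common subsequence is longer.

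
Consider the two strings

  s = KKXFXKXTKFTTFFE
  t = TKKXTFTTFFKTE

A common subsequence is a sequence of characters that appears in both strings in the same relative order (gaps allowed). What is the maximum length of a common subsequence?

10

Match K at s[2]=t[2]; then K at s[6]=t[3]; then X at s[7]=t[4]; then T at s[8]=t[5]; then F at s[10]=t[6]; then T at s[11]=t[7]; then T at s[12]=t[8]; then F at s[13]=t[9]; then F at s[14]=t[10]; then E at s[15]=t[13] — 10 characters in the same relative order in both. dp[15][13] = 10 confirms this is the maximum.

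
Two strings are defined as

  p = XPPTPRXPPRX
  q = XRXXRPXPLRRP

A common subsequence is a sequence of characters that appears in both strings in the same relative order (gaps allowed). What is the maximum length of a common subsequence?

Let dp[i][j] be the LCS length of the first i characters of p and the first j characters of q. dp[i][j] = dp[i-1][j-1]+1 when the i-th and j-th characters match, else max(dp[i-1][j], dp[i][j-1]).
    ·  X  R  X  X  R  P  X  P  L  R  R  P
 ·  0  0  0  0  0  0  0  0  0  0  0  0  0
 X  0  1  1  1  1  1  1  1  1  1  1  1  1
 P  0  1  1  1  1  1  2  2  2  2  2  2  2
 P  0  1  1  1  1  1  2  2  3  3  3  3  3
 T  0  1  1  1  1  1  2  2  3  3  3  3  3
 P  0  1  1  1  1  1  2  2  3  3  3  3  4
 R  0  1  2  2  2  2  2  2  3  3  4  4  4
 X  0  1  2  3  3  3  3  3  3  3  4  4  4
 P  0  1  2  3  3  3  4  4  4  4  4  4  5
 P  0  1  2  3  3  3  4  4  5  5  5  5  5
 R  0  1  2  3  3  4  4  4  5  5  6  6  6
 X  0  1  2  3  4  4  4  5  5  5  6  6  6
dp[11][12] = 6. One LCS (by backtracking along matches): XRXPPR.

6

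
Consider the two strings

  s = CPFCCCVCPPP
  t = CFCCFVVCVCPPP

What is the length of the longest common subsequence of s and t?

Pick C at s[1]=t[1], then F at s[3]=t[2], then C at s[4]=t[3], then C at s[5]=t[4], then C at s[6]=t[8], then V at s[7]=t[9], then C at s[8]=t[10], then P at s[9]=t[11], then P at s[10]=t[12], then P at s[11]=t[13]; all 10 characters appear in both, in order. Since dp[11][13] = 10, nothing longer is possible.

10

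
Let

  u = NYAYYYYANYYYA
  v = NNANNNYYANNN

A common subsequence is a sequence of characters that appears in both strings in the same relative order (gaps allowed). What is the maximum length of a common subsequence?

Match N [1,2]; then A [3,3]; then Y [6,7]; then Y [7,8]; then A [8,9]; then N [9,12] — 6 characters in the same relative order in both. dp[13][12] = 6 confirms this is the maximum.

6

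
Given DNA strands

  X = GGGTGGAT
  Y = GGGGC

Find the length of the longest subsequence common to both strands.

Match G at X[1]=Y[1] → G at X[2]=Y[2] → G at X[3]=Y[3] → G at X[5]=Y[4] — 4 bases in the same relative order in both, and the DP table's final entry dp[8][5] is also 4, so no common subsequence is longer.

4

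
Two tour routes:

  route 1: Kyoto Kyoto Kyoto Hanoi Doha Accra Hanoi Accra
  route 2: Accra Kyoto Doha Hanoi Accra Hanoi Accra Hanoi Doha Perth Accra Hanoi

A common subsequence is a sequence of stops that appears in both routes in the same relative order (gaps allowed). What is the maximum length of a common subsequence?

5

Taking Kyoto at route 1[1]=route 2[2]; then Hanoi at route 1[4]=route 2[8]; then Doha at route 1[5]=route 2[9]; then Accra at route 1[6]=route 2[11]; then Hanoi at route 1[7]=route 2[12] gives a common subsequence of length 5. The LCS DP gives dp[8][12] = 5, so this is optimal.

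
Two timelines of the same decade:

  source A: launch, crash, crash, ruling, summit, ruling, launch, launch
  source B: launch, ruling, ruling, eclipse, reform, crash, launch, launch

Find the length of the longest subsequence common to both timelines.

Match launch [1,1], then ruling [4,2], then ruling [6,3], then launch [7,7], then launch [8,8] — 5 events in the same relative order in both, and the DP table's final entry dp[8][8] is also 5, so no common subsequence is longer.

5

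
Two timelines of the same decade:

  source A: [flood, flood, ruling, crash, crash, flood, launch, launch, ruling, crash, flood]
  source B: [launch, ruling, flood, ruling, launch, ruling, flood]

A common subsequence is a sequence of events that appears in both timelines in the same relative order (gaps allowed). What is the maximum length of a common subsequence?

Match flood (source A #2, source B #3), ruling (source A #3, source B #4), launch (source A #8, source B #5), ruling (source A #9, source B #6), flood (source A #11, source B #7) — 5 events in the same relative order in both. Since dp[11][7] = 5, nothing longer is possible.

5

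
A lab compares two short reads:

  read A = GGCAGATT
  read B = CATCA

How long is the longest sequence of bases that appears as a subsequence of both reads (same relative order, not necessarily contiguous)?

3

One common subsequence of length 3: C [3,1]; then A [4,2]; then A [6,5]. dp[8][5] = 3 confirms this is the maximum.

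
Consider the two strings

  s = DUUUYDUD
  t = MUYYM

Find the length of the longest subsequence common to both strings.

Let dp[i][j] be the LCS length of the first i characters of s and the first j characters of t. dp[i][j] = dp[i-1][j-1]+1 when the i-th and j-th characters match, else max(dp[i-1][j], dp[i][j-1]).
    ·  M  U  Y  Y  M
 ·  0  0  0  0  0  0
 D  0  0  0  0  0  0
 U  0  0  1  1  1  1
 U  0  0  1  1  1  1
 U  0  0  1  1  1  1
 Y  0  0  1  2  2  2
 D  0  0  1  2  2  2
 U  0  0  1  2  2  2
 D  0  0  1  2  2  2
dp[8][5] = 2. One LCS (by backtracking along matches): UY.

2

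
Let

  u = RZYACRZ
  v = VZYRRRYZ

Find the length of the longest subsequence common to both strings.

Pick Z [2,2]; then Y [3,3]; then R [6,6]; then Z [7,8]; all 4 characters appear in both, in order. Since dp[7][8] = 4, nothing longer is possible.

4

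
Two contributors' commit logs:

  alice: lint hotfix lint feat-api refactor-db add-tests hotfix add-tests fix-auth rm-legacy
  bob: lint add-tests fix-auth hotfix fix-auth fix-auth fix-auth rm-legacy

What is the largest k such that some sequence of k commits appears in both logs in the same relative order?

Pick lint at alice[3]=bob[1], add-tests at alice[6]=bob[2], hotfix at alice[7]=bob[4], fix-auth at alice[9]=bob[7], rm-legacy at alice[10]=bob[8]; all 5 commits appear in both, in order. The LCS DP gives dp[10][8] = 5, so this is optimal.

5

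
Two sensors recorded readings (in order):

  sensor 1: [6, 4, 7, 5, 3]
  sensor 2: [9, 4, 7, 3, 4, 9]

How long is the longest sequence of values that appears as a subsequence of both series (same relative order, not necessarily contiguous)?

3

One common subsequence of length 3: 4 at sensor 1[2]=sensor 2[2], 7 at sensor 1[3]=sensor 2[3], 3 at sensor 1[5]=sensor 2[4], and the DP table's final entry dp[5][6] is also 3, so no common subsequence is longer.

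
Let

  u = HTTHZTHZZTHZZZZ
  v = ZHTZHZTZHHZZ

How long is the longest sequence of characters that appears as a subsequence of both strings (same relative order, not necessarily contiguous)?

Taking H at u[1]=v[2]; then T at u[2]=v[3]; then H at u[4]=v[5]; then Z at u[5]=v[6]; then T at u[6]=v[7]; then H at u[7]=v[9]; then H at u[11]=v[10]; then Z at u[14]=v[11]; then Z at u[15]=v[12] gives a common subsequence of length 9, and the DP table's final entry dp[15][12] is also 9, so no common subsequence is longer.

9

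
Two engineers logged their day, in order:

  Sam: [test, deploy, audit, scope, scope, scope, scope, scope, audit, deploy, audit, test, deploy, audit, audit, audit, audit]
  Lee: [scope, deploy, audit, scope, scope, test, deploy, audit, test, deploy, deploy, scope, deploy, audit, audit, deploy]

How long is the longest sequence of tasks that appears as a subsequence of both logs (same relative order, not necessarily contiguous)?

Taking deploy (Sam #2, Lee #2), audit (Sam #3, Lee #3), scope (Sam #4, Lee #4), scope (Sam #5, Lee #5), deploy (Sam #10, Lee #7), audit (Sam #11, Lee #8), test (Sam #12, Lee #9), deploy (Sam #13, Lee #13), audit (Sam #14, Lee #14), audit (Sam #15, Lee #15) gives a common subsequence of length 10, and the DP table's final entry dp[17][16] is also 10, so no common subsequence is longer.

10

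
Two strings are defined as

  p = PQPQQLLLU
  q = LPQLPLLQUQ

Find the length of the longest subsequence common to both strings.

6

Let dp[i][j] be the LCS length of the first i characters of p and the first j characters of q. dp[i][j] = dp[i-1][j-1]+1 when the i-th and j-th characters match, else max(dp[i-1][j], dp[i][j-1]).
    ·  L  P  Q  L  P  L  L  Q  U  Q
 ·  0  0  0  0  0  0  0  0  0  0  0
 P  0  0  1  1  1  1  1  1  1  1  1
 Q  0  0  1  2  2  2  2  2  2  2  2
 P  0  0  1  2  2  3  3  3  3  3  3
 Q  0  0  1  2  2  3  3  3  4  4  4
 Q  0  0  1  2  2  3  3  3  4  4  5
 L  0  1  1  2  3  3  4  4  4  4  5
 L  0  1  1  2  3  3  4  5  5  5  5
 L  0  1  1  2  3  3  4  5  5  5  5
 U  0  1  1  2  3  3  4  5  5  6  6
dp[9][10] = 6. One LCS (by backtracking along matches): PQPLLU.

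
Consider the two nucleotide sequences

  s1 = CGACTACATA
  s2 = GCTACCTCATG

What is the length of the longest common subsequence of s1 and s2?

Let dp[i][j] be the LCS length of the first i bases of s1 and the first j bases of s2. dp[i][j] = dp[i-1][j-1]+1 when the i-th and j-th bases match, else max(dp[i-1][j], dp[i][j-1]).
    ·  G  C  T  A  C  C  T  C  A  T  G
 ·  0  0  0  0  0  0  0  0  0  0  0  0
 C  0  0  1  1  1  1  1  1  1  1  1  1
 G  0  1  1  1  1  1  1  1  1  1  1  2
 A  0  1  1  1  2  2  2  2  2  2  2  2
 C  0  1  2  2  2  3  3  3  3  3  3  3
 T  0  1  2  3  3  3  3  4  4  4  4  4
 A  0  1  2  3  4  4  4  4  4  5  5  5
 C  0  1  2  3  4  5  5  5  5  5  5  5
 A  0  1  2  3  4  5  5  5  5  6  6  6
 T  0  1  2  3  4  5  5  6  6  6  7  7
 A  0  1  2  3  4  5  5  6  6  7  7  7
dp[10][11] = 7. One LCS (by backtracking along matches): CACTCAT.

7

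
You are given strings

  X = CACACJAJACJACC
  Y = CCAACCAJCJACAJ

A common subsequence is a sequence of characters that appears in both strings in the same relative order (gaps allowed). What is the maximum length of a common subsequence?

10

One common subsequence of length 10: C at X[1]=Y[2] → A at X[2]=Y[4] → C at X[3]=Y[5] → C at X[5]=Y[6] → A at X[7]=Y[7] → J at X[8]=Y[8] → C at X[10]=Y[9] → J at X[11]=Y[10] → A at X[12]=Y[11] → C at X[13]=Y[12]. The LCS DP gives dp[14][14] = 10, so this is optimal.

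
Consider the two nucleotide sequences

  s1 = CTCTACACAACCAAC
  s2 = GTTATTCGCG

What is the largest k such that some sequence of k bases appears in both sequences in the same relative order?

Taking T at s1[2]=s2[2], T at s1[4]=s2[3], A at s1[5]=s2[4], C at s1[6]=s2[7], C at s1[8]=s2[9] gives a common subsequence of length 5, and the DP table's final entry dp[15][10] is also 5, so no common subsequence is longer.

5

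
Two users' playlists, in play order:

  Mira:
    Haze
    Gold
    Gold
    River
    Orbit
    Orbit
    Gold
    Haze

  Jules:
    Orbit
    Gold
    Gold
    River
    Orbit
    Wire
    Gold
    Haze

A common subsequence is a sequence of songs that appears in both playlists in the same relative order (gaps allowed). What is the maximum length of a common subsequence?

6

One common subsequence of length 6: Gold (Mira #2, Jules #2) → Gold (Mira #3, Jules #3) → River (Mira #4, Jules #4) → Orbit (Mira #5, Jules #5) → Gold (Mira #7, Jules #7) → Haze (Mira #8, Jules #8). Since dp[8][8] = 6, nothing longer is possible.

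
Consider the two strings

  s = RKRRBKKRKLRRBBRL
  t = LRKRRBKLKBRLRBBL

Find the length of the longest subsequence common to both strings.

Taking R at s[1]=t[2], then K at s[2]=t[3], then R at s[3]=t[4], then R at s[4]=t[5], then B at s[5]=t[6], then K at s[6]=t[7], then K at s[7]=t[9], then R at s[8]=t[11], then L at s[10]=t[12], then R at s[12]=t[13], then B at s[13]=t[14], then B at s[14]=t[15], then L at s[16]=t[16] gives a common subsequence of length 13. Since dp[16][16] = 13, nothing longer is possible.

13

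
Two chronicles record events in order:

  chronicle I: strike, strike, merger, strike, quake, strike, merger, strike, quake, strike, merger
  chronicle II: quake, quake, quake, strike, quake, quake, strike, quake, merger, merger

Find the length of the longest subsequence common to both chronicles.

5

Match strike at chronicle I[1]=chronicle II[4], then strike at chronicle I[4]=chronicle II[7], then quake at chronicle I[5]=chronicle II[8], then merger at chronicle I[7]=chronicle II[9], then merger at chronicle I[11]=chronicle II[10] — 5 events in the same relative order in both, and the DP table's final entry dp[11][10] is also 5, so no common subsequence is longer.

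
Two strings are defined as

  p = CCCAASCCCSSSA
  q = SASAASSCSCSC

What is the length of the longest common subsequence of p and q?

Pick A (p #4, q #4), A (p #5, q #5), S (p #6, q #7), C (p #7, q #8), C (p #8, q #10), C (p #9, q #12); all 6 characters appear in both, in order, and the DP table's final entry dp[13][12] is also 6, so no common subsequence is longer.

6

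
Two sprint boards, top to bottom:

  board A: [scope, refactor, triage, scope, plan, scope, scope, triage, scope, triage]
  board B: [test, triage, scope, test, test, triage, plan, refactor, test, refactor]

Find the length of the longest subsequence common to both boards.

One common subsequence of length 3: scope [1,3], triage [3,6], plan [5,7]. The LCS DP gives dp[10][10] = 3, so this is optimal.

3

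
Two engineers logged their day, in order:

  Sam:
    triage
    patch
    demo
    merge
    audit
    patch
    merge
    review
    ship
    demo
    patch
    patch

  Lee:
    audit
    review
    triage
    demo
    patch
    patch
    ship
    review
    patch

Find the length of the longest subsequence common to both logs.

Pick triage [1,3], then patch [2,5], then patch [6,6], then review [8,8], then patch [12,9]; all 5 tasks appear in both, in order. Since dp[12][9] = 5, nothing longer is possible.

5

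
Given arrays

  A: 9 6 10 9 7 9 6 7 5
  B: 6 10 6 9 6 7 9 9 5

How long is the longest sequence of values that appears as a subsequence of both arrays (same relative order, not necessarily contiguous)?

Match 6 (A #2, B #1), then 10 (A #3, B #2), then 9 (A #4, B #4), then 7 (A #5, B #6), then 9 (A #6, B #8), then 5 (A #9, B #9) — 6 values in the same relative order in both. Since dp[9][9] = 6, nothing longer is possible.

6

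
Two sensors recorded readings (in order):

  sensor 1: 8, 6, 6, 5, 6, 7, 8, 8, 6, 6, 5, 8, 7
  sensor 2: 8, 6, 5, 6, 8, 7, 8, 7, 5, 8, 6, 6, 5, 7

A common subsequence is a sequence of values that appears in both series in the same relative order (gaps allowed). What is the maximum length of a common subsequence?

One common subsequence of length 11: 8 [1,1]; then 6 [3,2]; then 5 [4,3]; then 6 [5,4]; then 7 [6,6]; then 8 [7,7]; then 8 [8,10]; then 6 [9,11]; then 6 [10,12]; then 5 [11,13]; then 7 [13,14]. dp[13][14] = 11 confirms this is the maximum.

11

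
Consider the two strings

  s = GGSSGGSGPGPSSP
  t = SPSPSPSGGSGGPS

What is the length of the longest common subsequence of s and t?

9

One common subsequence of length 9: S [3,5], then S [4,7], then G [5,8], then G [6,9], then S [7,10], then G [8,11], then G [10,12], then P [11,13], then S [13,14], and the DP table's final entry dp[14][14] is also 9, so no common subsequence is longer.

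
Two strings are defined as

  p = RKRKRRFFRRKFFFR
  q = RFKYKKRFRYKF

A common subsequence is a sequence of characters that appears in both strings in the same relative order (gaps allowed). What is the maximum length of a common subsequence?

Taking R (p #1, q #1), K (p #2, q #5), K (p #4, q #6), R (p #6, q #7), F (p #8, q #8), R (p #9, q #9), K (p #11, q #11), F (p #14, q #12) gives a common subsequence of length 8. The LCS DP gives dp[15][12] = 8, so this is optimal.

8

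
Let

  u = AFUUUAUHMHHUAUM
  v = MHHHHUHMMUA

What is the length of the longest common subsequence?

5

One common subsequence of length 5: U (u #7, v #6) → H (u #8, v #7) → M (u #9, v #9) → U (u #12, v #10) → A (u #13, v #11), and the DP table's final entry dp[15][11] is also 5, so no common subsequence is longer.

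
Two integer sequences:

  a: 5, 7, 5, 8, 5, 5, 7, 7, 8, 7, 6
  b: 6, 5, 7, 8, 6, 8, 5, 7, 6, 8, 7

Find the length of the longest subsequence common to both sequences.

Taking 5 [1,2], then 7 [2,3], then 8 [4,6], then 5 [6,7], then 7 [7,8], then 8 [9,10], then 7 [10,11] gives a common subsequence of length 7. Since dp[11][11] = 7, nothing longer is possible.

7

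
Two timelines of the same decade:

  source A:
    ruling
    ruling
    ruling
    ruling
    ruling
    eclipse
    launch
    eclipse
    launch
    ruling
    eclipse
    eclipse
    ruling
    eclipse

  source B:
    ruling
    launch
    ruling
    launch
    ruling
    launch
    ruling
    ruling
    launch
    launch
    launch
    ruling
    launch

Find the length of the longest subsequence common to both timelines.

One common subsequence of length 8: ruling at source A[1]=source B[1]; then ruling at source A[2]=source B[3]; then ruling at source A[3]=source B[5]; then ruling at source A[4]=source B[7]; then ruling at source A[5]=source B[8]; then launch at source A[7]=source B[10]; then launch at source A[9]=source B[11]; then ruling at source A[10]=source B[12]. The LCS DP gives dp[14][13] = 8, so this is optimal.

8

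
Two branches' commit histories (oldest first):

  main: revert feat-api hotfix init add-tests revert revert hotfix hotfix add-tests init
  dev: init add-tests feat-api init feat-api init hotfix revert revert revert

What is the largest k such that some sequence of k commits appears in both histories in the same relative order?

4

Pick feat-api [2,5], hotfix [3,7], revert [6,9], revert [7,10]; all 4 commits appear in both, in order. dp[11][10] = 4 confirms this is the maximum.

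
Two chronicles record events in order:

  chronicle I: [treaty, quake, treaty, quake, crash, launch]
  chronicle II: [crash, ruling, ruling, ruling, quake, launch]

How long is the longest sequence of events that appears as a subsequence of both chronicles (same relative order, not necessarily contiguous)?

2

One common subsequence of length 2: quake [4,5] → launch [6,6]. The LCS DP gives dp[6][6] = 2, so this is optimal.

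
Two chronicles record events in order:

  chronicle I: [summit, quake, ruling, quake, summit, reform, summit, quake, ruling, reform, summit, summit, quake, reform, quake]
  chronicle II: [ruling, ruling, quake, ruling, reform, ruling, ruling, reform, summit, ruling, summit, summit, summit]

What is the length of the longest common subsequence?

7

Match quake (chronicle I #2, chronicle II #3), ruling (chronicle I #3, chronicle II #7), reform (chronicle I #6, chronicle II #8), summit (chronicle I #7, chronicle II #9), ruling (chronicle I #9, chronicle II #10), summit (chronicle I #11, chronicle II #12), summit (chronicle I #12, chronicle II #13) — 7 events in the same relative order in both. The LCS DP gives dp[15][13] = 7, so this is optimal.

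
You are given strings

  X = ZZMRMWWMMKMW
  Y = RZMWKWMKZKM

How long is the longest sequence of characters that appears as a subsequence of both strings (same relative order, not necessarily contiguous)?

Let dp[i][j] be the LCS length of the first i characters of X and the first j characters of Y. dp[i][j] = dp[i-1][j-1]+1 when the i-th and j-th characters match, else max(dp[i-1][j], dp[i][j-1]).
    ·  R  Z  M  W  K  W  M  K  Z  K  M
 ·  0  0  0  0  0  0  0  0  0  0  0  0
 Z  0  0  1  1  1  1  1  1  1  1  1  1
 Z  0  0  1  1  1  1  1  1  1  2  2  2
 M  0  0  1  2  2  2  2  2  2  2  2  3
 R  0  1  1  2  2  2  2  2  2  2  2  3
 M  0  1  1  2  2  2  2  3  3  3  3  3
 W  0  1  1  2  3  3  3  3  3  3  3  3
 W  0  1  1  2  3  3  4  4  4  4  4  4
 M  0  1  1  2  3  3  4  5  5  5  5  5
 M  0  1  1  2  3  3  4  5  5  5  5  6
 K  0  1  1  2  3  4  4  5  6  6  6  6
 M  0  1  1  2  3  4  4  5  6  6  6  7
 W  0  1  1  2  3  4  5  5  6  6  6  7
dp[12][11] = 7. One LCS (by backtracking along matches): ZMWWMKM.

7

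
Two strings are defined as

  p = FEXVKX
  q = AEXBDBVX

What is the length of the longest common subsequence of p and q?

Match E at p[2]=q[2] → X at p[3]=q[3] → V at p[4]=q[7] → X at p[6]=q[8] — 4 characters in the same relative order in both, and the DP table's final entry dp[6][8] is also 4, so no common subsequence is longer.

4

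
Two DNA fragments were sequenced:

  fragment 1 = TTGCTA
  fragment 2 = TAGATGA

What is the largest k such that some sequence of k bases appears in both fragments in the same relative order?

Let dp[i][j] be the LCS length of the first i bases of fragment 1 and the first j bases of fragment 2. dp[i][j] = dp[i-1][j-1]+1 when the i-th and j-th bases match, else max(dp[i-1][j], dp[i][j-1]).
    ·  T  A  G  A  T  G  A
 ·  0  0  0  0  0  0  0  0
 T  0  1  1  1  1  1  1  1
 T  0  1  1  1  1  2  2  2
 G  0  1  1  2  2  2  3  3
 C  0  1  1  2  2  2  3  3
 T  0  1  1  2  2  3  3  3
 A  0  1  2  2  3  3  3  4
dp[6][7] = 4. One LCS (by backtracking along matches): TTGA.

4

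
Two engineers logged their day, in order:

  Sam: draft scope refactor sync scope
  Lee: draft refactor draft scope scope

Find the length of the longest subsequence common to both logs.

3

Taking draft [1,3], scope [2,4], scope [5,5] gives a common subsequence of length 3, and the DP table's final entry dp[5][5] is also 3, so no common subsequence is longer.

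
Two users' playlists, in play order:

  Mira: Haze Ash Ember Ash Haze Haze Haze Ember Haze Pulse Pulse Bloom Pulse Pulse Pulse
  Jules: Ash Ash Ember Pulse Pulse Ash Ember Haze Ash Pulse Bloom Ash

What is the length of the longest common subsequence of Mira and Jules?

7

One common subsequence of length 7: Ash (Mira #2, Jules #2); then Ember (Mira #3, Jules #3); then Ash (Mira #4, Jules #6); then Ember (Mira #8, Jules #7); then Haze (Mira #9, Jules #8); then Pulse (Mira #11, Jules #10); then Bloom (Mira #12, Jules #11). dp[15][12] = 7 confirms this is the maximum.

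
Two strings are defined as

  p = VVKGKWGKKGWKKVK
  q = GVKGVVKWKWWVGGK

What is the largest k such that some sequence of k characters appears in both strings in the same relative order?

9

Match V at p[2]=q[2], then K at p[3]=q[3], then G at p[4]=q[4], then K at p[5]=q[7], then W at p[6]=q[8], then K at p[8]=q[9], then W at p[11]=q[11], then V at p[14]=q[12], then K at p[15]=q[15] — 9 characters in the same relative order in both. dp[15][15] = 9 confirms this is the maximum.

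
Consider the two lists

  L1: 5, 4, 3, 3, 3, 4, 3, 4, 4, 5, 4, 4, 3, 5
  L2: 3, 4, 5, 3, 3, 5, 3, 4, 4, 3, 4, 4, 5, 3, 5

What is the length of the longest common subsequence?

One common subsequence of length 11: 5 at L1[1]=L2[3]; then 3 at L1[3]=L2[4]; then 3 at L1[4]=L2[5]; then 3 at L1[5]=L2[7]; then 4 at L1[6]=L2[9]; then 3 at L1[7]=L2[10]; then 4 at L1[8]=L2[11]; then 4 at L1[9]=L2[12]; then 5 at L1[10]=L2[13]; then 3 at L1[13]=L2[14]; then 5 at L1[14]=L2[15]. The LCS DP gives dp[14][15] = 11, so this is optimal.

11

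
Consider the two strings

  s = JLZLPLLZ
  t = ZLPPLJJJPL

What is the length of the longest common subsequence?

One common subsequence of length 5: Z [3,1]; then L [4,2]; then P [5,4]; then L [6,5]; then L [7,10]. dp[8][10] = 5 confirms this is the maximum.

5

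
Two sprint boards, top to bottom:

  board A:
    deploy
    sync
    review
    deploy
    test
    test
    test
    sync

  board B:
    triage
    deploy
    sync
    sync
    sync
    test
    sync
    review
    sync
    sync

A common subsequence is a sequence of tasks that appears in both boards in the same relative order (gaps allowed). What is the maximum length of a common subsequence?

4

Taking deploy at board A[1]=board B[2] → sync at board A[2]=board B[7] → review at board A[3]=board B[8] → sync at board A[8]=board B[10] gives a common subsequence of length 4. Since dp[8][10] = 4, nothing longer is possible.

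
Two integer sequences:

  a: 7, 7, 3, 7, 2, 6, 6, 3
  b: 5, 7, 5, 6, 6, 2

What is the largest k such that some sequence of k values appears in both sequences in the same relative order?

3

Taking 7 at a[1]=b[2], then 6 at a[6]=b[4], then 6 at a[7]=b[5] gives a common subsequence of length 3. The LCS DP gives dp[8][6] = 3, so this is optimal.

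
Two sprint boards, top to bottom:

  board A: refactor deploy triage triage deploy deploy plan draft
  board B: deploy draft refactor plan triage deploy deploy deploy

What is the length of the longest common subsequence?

4

Taking refactor [1,3], deploy [2,6], deploy [5,7], deploy [6,8] gives a common subsequence of length 4, and the DP table's final entry dp[8][8] is also 4, so no common subsequence is longer.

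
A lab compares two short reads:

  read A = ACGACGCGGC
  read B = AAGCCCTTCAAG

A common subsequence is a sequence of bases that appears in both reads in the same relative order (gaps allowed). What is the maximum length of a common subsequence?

Let dp[i][j] be the LCS length of the first i bases of read A and the first j bases of read B. dp[i][j] = dp[i-1][j-1]+1 when the i-th and j-th bases match, else max(dp[i-1][j], dp[i][j-1]).
    ·  A  A  G  C  C  C  T  T  C  A  A  G
 ·  0  0  0  0  0  0  0  0  0  0  0  0  0
 A  0  1  1  1  1  1  1  1  1  1  1  1  1
 C  0  1  1  1  2  2  2  2  2  2  2  2  2
 G  0  1  1  2  2  2  2  2  2  2  2  2  3
 A  0  1  2  2  2  2  2  2  2  2  3  3  3
 C  0  1  2  2  3  3  3  3  3  3  3  3  3
 G  0  1  2  3  3  3  3  3  3  3  3  3  4
 C  0  1  2  3  4  4  4  4  4  4  4  4  4
 G  0  1  2  3  4  4  4  4  4  4  4  4  5
 G  0  1  2  3  4  4  4  4  4  4  4  4  5
 C  0  1  2  3  4  5  5  5  5  5  5  5  5
dp[10][12] = 5. One LCS (by backtracking along matches): ACCCG.

5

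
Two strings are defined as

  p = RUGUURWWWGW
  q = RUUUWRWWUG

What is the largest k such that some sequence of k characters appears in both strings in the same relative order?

Let dp[i][j] be the LCS length of the first i characters of p and the first j characters of q. dp[i][j] = dp[i-1][j-1]+1 when the i-th and j-th characters match, else max(dp[i-1][j], dp[i][j-1]).
    ·  R  U  U  U  W  R  W  W  U  G
 ·  0  0  0  0  0  0  0  0  0  0  0
 R  0  1  1  1  1  1  1  1  1  1  1
 U  0  1  2  2  2  2  2  2  2  2  2
 G  0  1  2  2  2  2  2  2  2  2  3
 U  0  1  2  3  3  3  3  3  3  3  3
 U  0  1  2  3  4  4  4  4  4  4  4
 R  0  1  2  3  4  4  5  5  5  5  5
 W  0  1  2  3  4  5  5  6  6  6  6
 W  0  1  2  3  4  5  5  6  7  7  7
 W  0  1  2  3  4  5  5  6  7  7  7
 G  0  1  2  3  4  5  5  6  7  7  8
 W  0  1  2  3  4  5  5  6  7  7  8
dp[11][10] = 8. One LCS (by backtracking along matches): RUUURWWG.

8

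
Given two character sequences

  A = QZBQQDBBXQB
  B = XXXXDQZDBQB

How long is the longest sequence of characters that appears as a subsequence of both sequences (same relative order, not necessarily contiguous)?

6

Let dp[i][j] be the LCS length of the first i characters of A and the first j characters of B. dp[i][j] = dp[i-1][j-1]+1 when the i-th and j-th characters match, else max(dp[i-1][j], dp[i][j-1]).
    ·  X  X  X  X  D  Q  Z  D  B  Q  B
 ·  0  0  0  0  0  0  0  0  0  0  0  0
 Q  0  0  0  0  0  0  1  1  1  1  1  1
 Z  0  0  0  0  0  0  1  2  2  2  2  2
 B  0  0  0  0  0  0  1  2  2  3  3  3
 Q  0  0  0  0  0  0  1  2  2  3  4  4
 Q  0  0  0  0  0  0  1  2  2  3  4  4
 D  0  0  0  0  0  1  1  2  3  3  4  4
 B  0  0  0  0  0  1  1  2  3  4  4  5
 B  0  0  0  0  0  1  1  2  3  4  4  5
 X  0  1  1  1  1  1  1  2  3  4  4  5
 Q  0  1  1  1  1  1  2  2  3  4  5  5
 B  0  1  1  1  1  1  2  2  3  4  5  6
dp[11][11] = 6. One LCS (by backtracking along matches): QZDBQB.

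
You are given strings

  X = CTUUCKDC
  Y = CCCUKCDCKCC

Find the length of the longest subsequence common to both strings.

Let dp[i][j] be the LCS length of the first i characters of X and the first j characters of Y. dp[i][j] = dp[i-1][j-1]+1 when the i-th and j-th characters match, else max(dp[i-1][j], dp[i][j-1]).
    ·  C  C  C  U  K  C  D  C  K  C  C
 ·  0  0  0  0  0  0  0  0  0  0  0  0
 C  0  1  1  1  1  1  1  1  1  1  1  1
 T  0  1  1  1  1  1  1  1  1  1  1  1
 U  0  1  1  1  2  2  2  2  2  2  2  2
 U  0  1  1  1  2  2  2  2  2  2  2  2
 C  0  1  2  2  2  2  3  3  3  3  3  3
 K  0  1  2  2  2  3  3  3  3  4  4  4
 D  0  1  2  2  2  3  3  4  4  4  4  4
 C  0  1  2  3  3  3  4  4  5  5  5  5
dp[8][11] = 5. One LCS (by backtracking along matches): CUCKC.

5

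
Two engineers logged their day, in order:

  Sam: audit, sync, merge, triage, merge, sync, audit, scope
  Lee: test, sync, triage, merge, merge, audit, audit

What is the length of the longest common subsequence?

4

Match sync at Sam[2]=Lee[2], then merge at Sam[3]=Lee[4], then merge at Sam[5]=Lee[5], then audit at Sam[7]=Lee[7] — 4 tasks in the same relative order in both. dp[8][7] = 4 confirms this is the maximum.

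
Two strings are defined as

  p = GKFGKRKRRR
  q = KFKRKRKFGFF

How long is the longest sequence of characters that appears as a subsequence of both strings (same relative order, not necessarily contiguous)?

Taking K at p[2]=q[1], then F at p[3]=q[2], then K at p[5]=q[3], then R at p[6]=q[4], then K at p[7]=q[5], then R at p[8]=q[6] gives a common subsequence of length 6. Since dp[10][11] = 6, nothing longer is possible.

6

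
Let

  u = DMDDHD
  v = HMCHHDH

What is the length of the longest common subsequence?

3

Match M at u[2]=v[2], then D at u[4]=v[6], then H at u[5]=v[7] — 3 characters in the same relative order in both, and the DP table's final entry dp[6][7] is also 3, so no common subsequence is longer.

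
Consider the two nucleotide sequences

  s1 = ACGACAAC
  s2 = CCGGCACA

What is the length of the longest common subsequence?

5

Taking C [2,2] → G [3,4] → A [4,6] → C [5,7] → A [7,8] gives a common subsequence of length 5, and the DP table's final entry dp[8][8] is also 5, so no common subsequence is longer.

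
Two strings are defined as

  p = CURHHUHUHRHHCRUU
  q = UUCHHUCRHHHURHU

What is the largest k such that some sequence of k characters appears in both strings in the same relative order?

One common subsequence of length 10: C at p[1]=q[3] → U at p[2]=q[6] → R at p[3]=q[8] → H at p[4]=q[9] → H at p[5]=q[10] → H at p[7]=q[11] → U at p[8]=q[12] → R at p[10]=q[13] → H at p[12]=q[14] → U at p[16]=q[15]. The LCS DP gives dp[16][15] = 10, so this is optimal.

10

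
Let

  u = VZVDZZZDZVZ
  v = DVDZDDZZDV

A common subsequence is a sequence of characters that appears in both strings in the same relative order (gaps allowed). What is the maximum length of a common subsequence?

Pick V (u #1, v #2), then Z (u #2, v #4), then D (u #4, v #6), then Z (u #6, v #7), then Z (u #7, v #8), then D (u #8, v #9), then V (u #10, v #10); all 7 characters appear in both, in order. The LCS DP gives dp[11][10] = 7, so this is optimal.

7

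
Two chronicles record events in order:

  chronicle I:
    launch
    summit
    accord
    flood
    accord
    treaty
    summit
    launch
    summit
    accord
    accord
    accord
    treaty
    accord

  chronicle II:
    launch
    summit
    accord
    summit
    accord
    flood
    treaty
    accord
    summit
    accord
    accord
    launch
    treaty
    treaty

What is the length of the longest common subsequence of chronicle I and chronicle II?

Pick launch [1,1]; then summit [2,4]; then accord [3,5]; then flood [4,6]; then accord [5,8]; then summit [9,9]; then accord [10,10]; then accord [11,11]; then treaty [13,14]; all 9 events appear in both, in order. Since dp[14][14] = 9, nothing longer is possible.

9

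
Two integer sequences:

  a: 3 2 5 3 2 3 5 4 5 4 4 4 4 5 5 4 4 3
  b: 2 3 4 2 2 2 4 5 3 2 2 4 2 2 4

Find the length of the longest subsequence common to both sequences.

Taking 3 [1,2], then 2 [2,6], then 5 [3,8], then 3 [4,9], then 2 [5,11], then 4 [8,12], then 4 [17,15] gives a common subsequence of length 7. The LCS DP gives dp[18][15] = 7, so this is optimal.

7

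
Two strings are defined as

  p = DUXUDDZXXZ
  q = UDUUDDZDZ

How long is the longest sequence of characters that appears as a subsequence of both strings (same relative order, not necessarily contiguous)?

7

Let dp[i][j] be the LCS length of the first i characters of p and the first j characters of q. dp[i][j] = dp[i-1][j-1]+1 when the i-th and j-th characters match, else max(dp[i-1][j], dp[i][j-1]).
    ·  U  D  U  U  D  D  Z  D  Z
 ·  0  0  0  0  0  0  0  0  0  0
 D  0  0  1  1  1  1  1  1  1  1
 U  0  1  1  2  2  2  2  2  2  2
 X  0  1  1  2  2  2  2  2  2  2
 U  0  1  1  2  3  3  3  3  3  3
 D  0  1  2  2  3  4  4  4  4  4
 D  0  1  2  2  3  4  5  5  5  5
 Z  0  1  2  2  3  4  5  6  6  6
 X  0  1  2  2  3  4  5  6  6  6
 X  0  1  2  2  3  4  5  6  6  6
 Z  0  1  2  2  3  4  5  6  6  7
dp[10][9] = 7. One LCS (by backtracking along matches): DUUDDZZ.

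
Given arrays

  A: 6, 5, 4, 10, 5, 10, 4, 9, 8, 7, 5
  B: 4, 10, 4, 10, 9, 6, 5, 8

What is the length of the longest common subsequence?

5

One common subsequence of length 5: 4 [3,1], 10 [4,2], 10 [6,4], 9 [8,5], 8 [9,8]. The LCS DP gives dp[11][8] = 5, so this is optimal.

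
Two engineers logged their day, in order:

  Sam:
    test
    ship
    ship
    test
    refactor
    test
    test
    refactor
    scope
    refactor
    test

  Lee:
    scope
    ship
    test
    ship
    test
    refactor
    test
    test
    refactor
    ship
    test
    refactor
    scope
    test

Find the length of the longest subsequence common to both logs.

Taking test at Sam[1]=Lee[3], then ship at Sam[3]=Lee[4], then test at Sam[4]=Lee[5], then refactor at Sam[5]=Lee[6], then test at Sam[6]=Lee[8], then test at Sam[7]=Lee[11], then refactor at Sam[8]=Lee[12], then scope at Sam[9]=Lee[13], then test at Sam[11]=Lee[14] gives a common subsequence of length 9, and the DP table's final entry dp[11][14] is also 9, so no common subsequence is longer.

9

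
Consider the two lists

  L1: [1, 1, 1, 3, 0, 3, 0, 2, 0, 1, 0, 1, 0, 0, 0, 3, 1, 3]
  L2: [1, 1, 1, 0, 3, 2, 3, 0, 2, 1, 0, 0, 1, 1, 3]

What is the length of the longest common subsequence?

Pick 1 at L1[1]=L2[1], then 1 at L1[2]=L2[2], then 1 at L1[3]=L2[3], then 3 at L1[4]=L2[5], then 3 at L1[6]=L2[7], then 0 at L1[7]=L2[8], then 2 at L1[8]=L2[9], then 0 at L1[9]=L2[11], then 0 at L1[11]=L2[12], then 1 at L1[12]=L2[13], then 1 at L1[17]=L2[14], then 3 at L1[18]=L2[15]; all 12 values appear in both, in order, and the DP table's final entry dp[18][15] is also 12, so no common subsequence is longer.

12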